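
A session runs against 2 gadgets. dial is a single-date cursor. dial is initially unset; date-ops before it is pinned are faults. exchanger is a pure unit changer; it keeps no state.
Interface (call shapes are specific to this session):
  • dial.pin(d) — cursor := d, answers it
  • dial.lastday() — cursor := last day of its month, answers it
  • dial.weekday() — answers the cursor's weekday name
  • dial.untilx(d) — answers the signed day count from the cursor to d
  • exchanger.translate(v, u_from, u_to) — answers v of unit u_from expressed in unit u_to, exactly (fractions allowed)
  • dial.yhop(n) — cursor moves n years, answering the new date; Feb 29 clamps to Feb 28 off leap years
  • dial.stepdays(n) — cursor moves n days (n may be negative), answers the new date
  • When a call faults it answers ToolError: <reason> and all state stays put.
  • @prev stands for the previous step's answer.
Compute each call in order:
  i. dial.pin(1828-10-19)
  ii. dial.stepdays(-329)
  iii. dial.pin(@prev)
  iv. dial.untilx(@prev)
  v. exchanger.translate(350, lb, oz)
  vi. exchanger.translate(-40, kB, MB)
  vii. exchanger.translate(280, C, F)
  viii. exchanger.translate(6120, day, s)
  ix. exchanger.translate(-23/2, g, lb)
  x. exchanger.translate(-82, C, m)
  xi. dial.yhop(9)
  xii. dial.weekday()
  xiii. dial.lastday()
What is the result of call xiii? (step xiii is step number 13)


Answer: 1836-11-30

Derivation:
> dial.pin d: 1828-10-19
:: 1828-10-19
> dial.stepdays n: -329
:: 1827-11-25
> dial.pin d: @prev
:: 1827-11-25
> dial.untilx d: @prev
:: 0
> exchanger.translate v: 350 u_from: lb u_to: oz
:: 5600
> exchanger.translate v: -40 u_from: kB u_to: MB
:: -1/25
> exchanger.translate v: 280 u_from: C u_to: F
:: 536
> exchanger.translate v: 6120 u_from: day u_to: s
:: 528768000
> exchanger.translate v: -23/2 u_from: g u_to: lb
:: -1150000/45359237
> exchanger.translate v: -82 u_from: C u_to: m
:: ToolError: incompatible units
> dial.yhop n: 9
:: 1836-11-25
> dial.weekday
:: Friday
> dial.lastday
:: 1836-11-30


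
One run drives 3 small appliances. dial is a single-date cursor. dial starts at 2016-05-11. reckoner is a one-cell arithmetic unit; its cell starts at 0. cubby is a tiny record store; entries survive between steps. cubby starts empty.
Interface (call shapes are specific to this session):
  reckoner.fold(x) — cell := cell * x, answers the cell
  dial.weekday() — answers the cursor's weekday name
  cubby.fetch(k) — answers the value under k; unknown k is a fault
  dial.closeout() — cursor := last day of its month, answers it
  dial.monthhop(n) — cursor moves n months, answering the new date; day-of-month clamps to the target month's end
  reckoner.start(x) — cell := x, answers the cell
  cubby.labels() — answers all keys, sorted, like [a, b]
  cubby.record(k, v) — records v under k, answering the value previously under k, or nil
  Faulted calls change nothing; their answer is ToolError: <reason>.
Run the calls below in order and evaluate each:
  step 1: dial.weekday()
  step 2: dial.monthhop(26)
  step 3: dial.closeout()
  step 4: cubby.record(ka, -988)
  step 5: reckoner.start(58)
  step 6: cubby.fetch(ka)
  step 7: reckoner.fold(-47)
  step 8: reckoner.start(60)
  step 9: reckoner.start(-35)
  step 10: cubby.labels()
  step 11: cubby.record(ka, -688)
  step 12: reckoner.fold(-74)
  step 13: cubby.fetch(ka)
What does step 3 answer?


Now I run dial.weekday, — result: Wednesday.
Then dial.monthhop passing n=26, and see 2018-07-11.
Calling dial.closeout, which returns 2018-07-31.
I call cubby.record passing k=ka, v=-988, and get nil.
Invoking reckoner.start passing x=58, which returns 58.
Now I run cubby.fetch passing k=ka, — result: -988.
I invoke reckoner.fold passing x=-47, yielding -2726.
Using reckoner.start passing x=60, — result: 60.
I run reckoner.start passing x=-35, and get -35.
I use cubby.labels(), → [ka].
I try cubby.record passing k=ka, v=-688, → -988.
I run reckoner.fold passing x=-74, which returns 2590.
Invoking cubby.fetch passing k=ka, — result: -688.

Answer: 2018-07-31


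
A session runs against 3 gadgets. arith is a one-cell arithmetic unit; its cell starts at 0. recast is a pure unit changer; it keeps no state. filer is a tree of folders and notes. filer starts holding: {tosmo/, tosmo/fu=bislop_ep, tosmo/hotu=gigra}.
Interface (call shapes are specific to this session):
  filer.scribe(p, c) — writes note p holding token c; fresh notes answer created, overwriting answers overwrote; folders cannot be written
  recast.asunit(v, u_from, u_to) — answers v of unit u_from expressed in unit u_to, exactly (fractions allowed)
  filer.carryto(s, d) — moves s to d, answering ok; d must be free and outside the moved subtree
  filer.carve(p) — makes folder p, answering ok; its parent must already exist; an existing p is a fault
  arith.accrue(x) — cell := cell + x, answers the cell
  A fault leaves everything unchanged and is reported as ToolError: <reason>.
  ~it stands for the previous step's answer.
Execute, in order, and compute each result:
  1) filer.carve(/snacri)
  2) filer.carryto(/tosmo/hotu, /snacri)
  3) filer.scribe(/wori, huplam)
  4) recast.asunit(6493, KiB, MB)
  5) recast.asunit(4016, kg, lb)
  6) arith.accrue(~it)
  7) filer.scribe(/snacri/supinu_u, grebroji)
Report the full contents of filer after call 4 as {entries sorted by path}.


Do: carve[p='/snacri']
See: ok
Do: carryto[s='/tosmo/hotu'; d='/snacri']
See: ToolError: exists
Do: scribe[p='/wori'; c='huplam']
See: created
Do: asunit[v='6493'; u_from='KiB'; u_to='MB']
See: 103888/15625
Do: asunit[v='4016'; u_from='kg'; u_to='lb']
See: 401600000000/45359237
Do: accrue[x='~it']
See: 401600000000/45359237
Do: scribe[p='/snacri/supinu_u'; c='grebroji']
See: created

Answer: {snacri/, tosmo/, tosmo/fu=bislop_ep, tosmo/hotu=gigra, wori=huplam}


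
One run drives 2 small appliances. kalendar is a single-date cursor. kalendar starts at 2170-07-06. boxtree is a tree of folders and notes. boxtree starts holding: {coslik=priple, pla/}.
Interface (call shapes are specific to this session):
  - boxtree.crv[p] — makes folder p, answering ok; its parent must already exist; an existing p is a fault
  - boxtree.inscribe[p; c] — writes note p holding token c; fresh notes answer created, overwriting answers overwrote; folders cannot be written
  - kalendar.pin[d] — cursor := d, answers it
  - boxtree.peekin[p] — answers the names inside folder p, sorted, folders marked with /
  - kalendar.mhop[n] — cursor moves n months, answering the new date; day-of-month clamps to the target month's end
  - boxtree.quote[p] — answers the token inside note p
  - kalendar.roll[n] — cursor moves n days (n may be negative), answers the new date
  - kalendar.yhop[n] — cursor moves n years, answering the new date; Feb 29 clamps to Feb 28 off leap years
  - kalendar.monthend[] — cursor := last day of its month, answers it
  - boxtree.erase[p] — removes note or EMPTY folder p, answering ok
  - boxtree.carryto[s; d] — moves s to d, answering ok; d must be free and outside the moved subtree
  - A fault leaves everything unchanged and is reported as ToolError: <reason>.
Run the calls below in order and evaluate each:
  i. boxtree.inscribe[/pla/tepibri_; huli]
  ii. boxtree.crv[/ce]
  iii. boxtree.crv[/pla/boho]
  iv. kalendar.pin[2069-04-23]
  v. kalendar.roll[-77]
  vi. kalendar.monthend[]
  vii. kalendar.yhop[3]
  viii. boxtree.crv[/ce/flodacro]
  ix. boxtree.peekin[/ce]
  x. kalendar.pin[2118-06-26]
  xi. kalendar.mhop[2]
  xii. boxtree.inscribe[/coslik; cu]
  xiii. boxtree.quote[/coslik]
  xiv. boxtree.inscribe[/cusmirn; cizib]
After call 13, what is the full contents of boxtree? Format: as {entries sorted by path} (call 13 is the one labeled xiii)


Answer: {ce/, ce/flodacro/, coslik=cu, pla/, pla/boho/, pla/tepibri_=huli}

Derivation:
Act: boxtree.inscribe[p: /pla/tepibri_; c: huli]
Obs: created
Act: boxtree.crv[p: /ce]
Obs: ok
Act: boxtree.crv[p: /pla/boho]
Obs: ok
Act: kalendar.pin[d: 2069-04-23]
Obs: 2069-04-23
Act: kalendar.roll[n: -77]
Obs: 2069-02-05
Act: kalendar.monthend[]
Obs: 2069-02-28
Act: kalendar.yhop[n: 3]
Obs: 2072-02-28
Act: boxtree.crv[p: /ce/flodacro]
Obs: ok
Act: boxtree.peekin[p: /ce]
Obs: [flodacro/]
Act: kalendar.pin[d: 2118-06-26]
Obs: 2118-06-26
Act: kalendar.mhop[n: 2]
Obs: 2118-08-26
Act: boxtree.inscribe[p: /coslik; c: cu]
Obs: overwrote
Act: boxtree.quote[p: /coslik]
Obs: cu
Act: boxtree.inscribe[p: /cusmirn; c: cizib]
Obs: created


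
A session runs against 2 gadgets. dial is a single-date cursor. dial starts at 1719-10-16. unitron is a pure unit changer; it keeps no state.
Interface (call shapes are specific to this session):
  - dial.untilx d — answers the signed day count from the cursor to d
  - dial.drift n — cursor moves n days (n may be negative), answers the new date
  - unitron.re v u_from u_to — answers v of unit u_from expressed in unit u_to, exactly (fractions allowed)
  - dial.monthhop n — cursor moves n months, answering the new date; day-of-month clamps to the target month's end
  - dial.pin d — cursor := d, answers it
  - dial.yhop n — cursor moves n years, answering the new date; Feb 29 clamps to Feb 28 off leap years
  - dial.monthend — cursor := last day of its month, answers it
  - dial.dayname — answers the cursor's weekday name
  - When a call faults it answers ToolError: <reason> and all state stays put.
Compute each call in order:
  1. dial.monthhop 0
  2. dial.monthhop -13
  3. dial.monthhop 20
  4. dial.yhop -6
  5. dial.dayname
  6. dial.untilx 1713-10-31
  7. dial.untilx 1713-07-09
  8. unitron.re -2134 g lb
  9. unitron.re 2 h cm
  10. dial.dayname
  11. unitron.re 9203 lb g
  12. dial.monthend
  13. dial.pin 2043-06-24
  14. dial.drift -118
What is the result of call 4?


Answer: 1714-05-16

Derivation:
Then monthhop(n=0), → 1719-10-16.
Using monthhop(n=-13), and observe 1718-09-16.
I call monthhop(n=20), → 1720-05-16.
Using yhop(n=-6), giving 1714-05-16.
Invoking dayname(), giving Wednesday.
Invoking untilx(d=1713-10-31), which returns -197.
Using untilx(d=1713-07-09), — result: -311.
Invoking re(v=-2134, u_from=g, u_to=lb), and observe -200000/42511.
Using re(v=2, u_from=h, u_to=cm), and get ToolError: incompatible units.
I invoke dayname, → Wednesday.
Then re(v=9203, u_from=lb, u_to=g), and see 417441058111/100000.
I use monthend(), and get 1714-05-31.
Using pin(d=2043-06-24), which returns 2043-06-24.
Calling drift(n=-118), which returns 2043-02-26.


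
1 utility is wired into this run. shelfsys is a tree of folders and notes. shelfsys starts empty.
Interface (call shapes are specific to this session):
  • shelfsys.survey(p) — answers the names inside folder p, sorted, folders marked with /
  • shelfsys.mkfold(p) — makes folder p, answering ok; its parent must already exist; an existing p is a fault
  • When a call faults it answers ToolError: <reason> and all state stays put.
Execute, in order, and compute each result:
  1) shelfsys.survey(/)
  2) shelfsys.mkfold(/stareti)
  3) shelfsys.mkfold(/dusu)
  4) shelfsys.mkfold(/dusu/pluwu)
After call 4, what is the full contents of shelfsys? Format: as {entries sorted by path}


Next I call survey with /, which returns [].
Calling mkfold with /stareti, and see ok.
I use mkfold with /dusu: ok.
I run mkfold with /dusu/pluwu, and get ok.

Answer: {dusu/, dusu/pluwu/, stareti/}


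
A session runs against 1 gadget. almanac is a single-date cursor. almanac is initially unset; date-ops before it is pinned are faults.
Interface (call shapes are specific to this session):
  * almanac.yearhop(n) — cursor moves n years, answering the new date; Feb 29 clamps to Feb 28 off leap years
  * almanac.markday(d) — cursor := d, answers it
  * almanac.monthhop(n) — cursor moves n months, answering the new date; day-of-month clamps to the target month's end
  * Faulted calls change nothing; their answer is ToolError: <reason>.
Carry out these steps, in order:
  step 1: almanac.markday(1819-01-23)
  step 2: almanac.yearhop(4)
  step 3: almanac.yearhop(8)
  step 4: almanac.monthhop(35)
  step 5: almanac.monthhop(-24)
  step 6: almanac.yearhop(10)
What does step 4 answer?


Answer: 1833-12-23

Derivation:
-- 1. markday(d=1819-01-23) -> 1819-01-23
-- 2. yearhop(n=4) -> 1823-01-23
-- 3. yearhop(n=8) -> 1831-01-23
-- 4. monthhop(n=35) -> 1833-12-23
-- 5. monthhop(n=-24) -> 1831-12-23
-- 6. yearhop(n=10) -> 1841-12-23


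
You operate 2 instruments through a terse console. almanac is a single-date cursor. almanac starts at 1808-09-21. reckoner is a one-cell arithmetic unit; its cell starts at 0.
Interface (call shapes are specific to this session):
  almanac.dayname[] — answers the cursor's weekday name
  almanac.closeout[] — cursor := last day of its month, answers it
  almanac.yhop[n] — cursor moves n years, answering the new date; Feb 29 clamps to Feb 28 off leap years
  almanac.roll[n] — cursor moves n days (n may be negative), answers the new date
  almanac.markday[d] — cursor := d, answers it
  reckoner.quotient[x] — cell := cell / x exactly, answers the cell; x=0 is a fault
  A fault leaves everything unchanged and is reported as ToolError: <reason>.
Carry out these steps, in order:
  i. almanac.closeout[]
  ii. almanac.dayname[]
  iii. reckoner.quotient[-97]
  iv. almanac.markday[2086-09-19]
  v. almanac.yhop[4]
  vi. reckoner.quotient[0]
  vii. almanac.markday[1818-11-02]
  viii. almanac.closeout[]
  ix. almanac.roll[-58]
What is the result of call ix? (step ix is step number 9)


% 1. closeout() -> 1808-09-30
% 2. dayname() -> Friday
% 3. quotient(x=-97) -> 0
% 4. markday(d=2086-09-19) -> 2086-09-19
% 5. yhop(n=4) -> 2090-09-19
% 6. quotient(x=0) -> ToolError: division by zero
% 7. markday(d=1818-11-02) -> 1818-11-02
% 8. closeout() -> 1818-11-30
% 9. roll(n=-58) -> 1818-10-03

Answer: 1818-10-03


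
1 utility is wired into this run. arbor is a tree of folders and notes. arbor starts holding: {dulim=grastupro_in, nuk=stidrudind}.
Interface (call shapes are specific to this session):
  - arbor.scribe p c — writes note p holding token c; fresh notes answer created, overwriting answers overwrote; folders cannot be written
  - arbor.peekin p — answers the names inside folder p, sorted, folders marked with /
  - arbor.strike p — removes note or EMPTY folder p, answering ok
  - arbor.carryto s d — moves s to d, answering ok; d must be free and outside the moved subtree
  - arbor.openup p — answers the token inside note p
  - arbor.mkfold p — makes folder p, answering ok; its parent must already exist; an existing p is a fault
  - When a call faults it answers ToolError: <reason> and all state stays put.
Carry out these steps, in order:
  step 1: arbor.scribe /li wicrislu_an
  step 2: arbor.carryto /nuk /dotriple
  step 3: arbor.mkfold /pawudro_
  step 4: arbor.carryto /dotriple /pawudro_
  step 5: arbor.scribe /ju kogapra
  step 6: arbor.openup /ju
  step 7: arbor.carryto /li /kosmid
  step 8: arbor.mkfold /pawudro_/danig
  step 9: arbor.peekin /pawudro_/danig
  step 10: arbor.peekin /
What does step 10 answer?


-> arbor.scribe(p=/li, c=wicrislu_an)
<- created
-> arbor.carryto(s=/nuk, d=/dotriple)
<- ok
-> arbor.mkfold(p=/pawudro_)
<- ok
-> arbor.carryto(s=/dotriple, d=/pawudro_)
<- ToolError: exists
-> arbor.scribe(p=/ju, c=kogapra)
<- created
-> arbor.openup(p=/ju)
<- kogapra
-> arbor.carryto(s=/li, d=/kosmid)
<- ok
-> arbor.mkfold(p=/pawudro_/danig)
<- ok
-> arbor.peekin(p=/pawudro_/danig)
<- []
-> arbor.peekin(p=/)
<- [dotriple, dulim, ju, kosmid, pawudro_/]

Answer: [dotriple, dulim, ju, kosmid, pawudro_/]


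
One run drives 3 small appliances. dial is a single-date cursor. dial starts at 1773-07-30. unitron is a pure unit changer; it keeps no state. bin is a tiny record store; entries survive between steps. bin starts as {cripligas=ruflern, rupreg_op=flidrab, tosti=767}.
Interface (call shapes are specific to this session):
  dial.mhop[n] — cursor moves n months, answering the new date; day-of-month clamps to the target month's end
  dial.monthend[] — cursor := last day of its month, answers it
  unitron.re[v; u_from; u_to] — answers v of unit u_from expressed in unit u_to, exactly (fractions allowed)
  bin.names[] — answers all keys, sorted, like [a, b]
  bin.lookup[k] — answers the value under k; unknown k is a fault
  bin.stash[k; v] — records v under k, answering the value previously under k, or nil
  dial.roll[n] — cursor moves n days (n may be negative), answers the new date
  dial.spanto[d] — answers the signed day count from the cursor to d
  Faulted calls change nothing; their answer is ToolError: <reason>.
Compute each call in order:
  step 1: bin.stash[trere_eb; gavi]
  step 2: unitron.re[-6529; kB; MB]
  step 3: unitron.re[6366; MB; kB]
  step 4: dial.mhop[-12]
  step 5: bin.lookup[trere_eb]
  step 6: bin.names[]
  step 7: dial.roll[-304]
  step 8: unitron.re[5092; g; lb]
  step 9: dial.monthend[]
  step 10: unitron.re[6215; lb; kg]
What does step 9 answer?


Answer: 1771-09-30

Derivation:
Calling stash passing k→trere_eb, v→gavi: nil.
Now I run re passing v→-6529, u_from→kB, u_to→MB: -6529/1000.
I invoke re passing v→6366, u_from→MB, u_to→kB, giving 6366000.
Now I run mhop passing n→-12, and get 1772-07-30.
I invoke lookup passing k→trere_eb, → gavi.
I run names, → [cripligas, rupreg_op, tosti, trere_eb].
Calling roll passing n→-304: 1771-09-30.
Next I call re passing v→5092, u_from→g, u_to→lb, and see 509200000/45359237.
Then monthend, which returns 1771-09-30.
I invoke re passing v→6215, u_from→lb, u_to→kg, → 56381531591/20000000.


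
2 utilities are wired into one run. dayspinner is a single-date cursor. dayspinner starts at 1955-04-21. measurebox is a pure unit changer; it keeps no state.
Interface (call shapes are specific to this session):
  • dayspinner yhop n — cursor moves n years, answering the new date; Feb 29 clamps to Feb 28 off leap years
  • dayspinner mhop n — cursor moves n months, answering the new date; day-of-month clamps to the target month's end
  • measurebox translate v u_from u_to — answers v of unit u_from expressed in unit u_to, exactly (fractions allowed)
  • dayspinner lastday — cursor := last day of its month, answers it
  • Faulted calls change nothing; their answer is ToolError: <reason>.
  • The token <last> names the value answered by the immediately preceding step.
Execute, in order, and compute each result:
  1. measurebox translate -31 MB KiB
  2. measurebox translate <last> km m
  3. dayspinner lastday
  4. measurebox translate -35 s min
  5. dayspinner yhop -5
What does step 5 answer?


Answer: 1950-04-30

Derivation:
-- 1. measurebox translate(v='-31', u_from='MB', u_to='KiB') -> -484375/16
-- 2. measurebox translate(v='<last>', u_from='km', u_to='m') -> -60546875/2
-- 3. dayspinner lastday() -> 1955-04-30
-- 4. measurebox translate(v='-35', u_from='s', u_to='min') -> -7/12
-- 5. dayspinner yhop(n='-5') -> 1950-04-30


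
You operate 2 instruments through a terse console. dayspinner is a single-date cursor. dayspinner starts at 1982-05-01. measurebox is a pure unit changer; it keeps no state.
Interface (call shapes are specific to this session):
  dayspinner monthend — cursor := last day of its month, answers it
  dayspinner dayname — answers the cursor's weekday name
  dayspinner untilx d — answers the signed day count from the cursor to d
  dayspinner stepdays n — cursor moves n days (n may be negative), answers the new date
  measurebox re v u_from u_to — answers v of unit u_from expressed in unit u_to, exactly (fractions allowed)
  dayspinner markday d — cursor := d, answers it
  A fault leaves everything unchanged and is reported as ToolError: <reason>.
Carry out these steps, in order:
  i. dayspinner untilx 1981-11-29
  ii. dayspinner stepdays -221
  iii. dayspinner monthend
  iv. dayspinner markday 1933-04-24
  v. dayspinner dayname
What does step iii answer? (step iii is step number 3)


# 1. dayspinner untilx(d→1981-11-29) : -153
# 2. dayspinner stepdays(n→-221) : 1981-09-22
# 3. dayspinner monthend() : 1981-09-30
# 4. dayspinner markday(d→1933-04-24) : 1933-04-24
# 5. dayspinner dayname() : Monday

Answer: 1981-09-30


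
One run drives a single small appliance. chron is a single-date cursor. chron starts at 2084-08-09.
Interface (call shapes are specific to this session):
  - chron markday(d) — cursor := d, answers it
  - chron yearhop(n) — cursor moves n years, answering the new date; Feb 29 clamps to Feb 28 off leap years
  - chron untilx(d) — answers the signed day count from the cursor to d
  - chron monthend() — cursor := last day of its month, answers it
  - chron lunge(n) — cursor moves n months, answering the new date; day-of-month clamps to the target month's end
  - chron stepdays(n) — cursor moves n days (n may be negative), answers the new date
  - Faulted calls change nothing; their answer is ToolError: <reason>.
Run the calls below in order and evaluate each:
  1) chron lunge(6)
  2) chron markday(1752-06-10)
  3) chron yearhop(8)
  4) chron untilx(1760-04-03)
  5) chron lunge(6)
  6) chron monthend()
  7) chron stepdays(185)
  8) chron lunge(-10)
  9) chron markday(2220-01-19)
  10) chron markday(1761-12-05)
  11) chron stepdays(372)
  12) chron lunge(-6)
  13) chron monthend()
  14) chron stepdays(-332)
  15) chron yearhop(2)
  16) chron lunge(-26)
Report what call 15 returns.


Answer: 1763-08-02

Derivation:
>>> chron lunge n=6
:: 2085-02-09
>>> chron markday d=1752-06-10
:: 1752-06-10
>>> chron yearhop n=8
:: 1760-06-10
>>> chron untilx d=1760-04-03
:: -68
>>> chron lunge n=6
:: 1760-12-10
>>> chron monthend
:: 1760-12-31
>>> chron stepdays n=185
:: 1761-07-04
>>> chron lunge n=-10
:: 1760-09-04
>>> chron markday d=2220-01-19
:: 2220-01-19
>>> chron markday d=1761-12-05
:: 1761-12-05
>>> chron stepdays n=372
:: 1762-12-12
>>> chron lunge n=-6
:: 1762-06-12
>>> chron monthend
:: 1762-06-30
>>> chron stepdays n=-332
:: 1761-08-02
>>> chron yearhop n=2
:: 1763-08-02
>>> chron lunge n=-26
:: 1761-06-02


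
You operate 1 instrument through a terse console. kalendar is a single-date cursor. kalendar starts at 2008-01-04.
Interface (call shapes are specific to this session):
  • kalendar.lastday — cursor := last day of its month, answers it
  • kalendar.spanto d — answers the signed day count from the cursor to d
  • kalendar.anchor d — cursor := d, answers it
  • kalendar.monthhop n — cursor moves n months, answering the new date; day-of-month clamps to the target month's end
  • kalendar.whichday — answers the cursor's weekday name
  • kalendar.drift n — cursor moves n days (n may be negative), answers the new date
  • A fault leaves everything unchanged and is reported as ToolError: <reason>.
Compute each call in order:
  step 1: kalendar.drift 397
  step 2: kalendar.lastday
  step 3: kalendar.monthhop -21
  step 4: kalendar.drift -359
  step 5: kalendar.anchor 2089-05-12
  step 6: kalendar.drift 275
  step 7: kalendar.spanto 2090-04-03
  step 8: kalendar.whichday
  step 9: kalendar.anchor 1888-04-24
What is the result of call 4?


Answer: 2006-06-03

Derivation:
Then drift using n=397, which returns 2009-02-04.
I try lastday(), — result: 2009-02-28.
I use monthhop using n=-21, and see 2007-05-28.
Now I run drift using n=-359, yielding 2006-06-03.
I call anchor using d=2089-05-12, — result: 2089-05-12.
I use drift using n=275, — result: 2090-02-11.
I call spanto using d=2090-04-03, → 51.
I try whichday, giving Saturday.
Now I run anchor using d=1888-04-24: 1888-04-24.


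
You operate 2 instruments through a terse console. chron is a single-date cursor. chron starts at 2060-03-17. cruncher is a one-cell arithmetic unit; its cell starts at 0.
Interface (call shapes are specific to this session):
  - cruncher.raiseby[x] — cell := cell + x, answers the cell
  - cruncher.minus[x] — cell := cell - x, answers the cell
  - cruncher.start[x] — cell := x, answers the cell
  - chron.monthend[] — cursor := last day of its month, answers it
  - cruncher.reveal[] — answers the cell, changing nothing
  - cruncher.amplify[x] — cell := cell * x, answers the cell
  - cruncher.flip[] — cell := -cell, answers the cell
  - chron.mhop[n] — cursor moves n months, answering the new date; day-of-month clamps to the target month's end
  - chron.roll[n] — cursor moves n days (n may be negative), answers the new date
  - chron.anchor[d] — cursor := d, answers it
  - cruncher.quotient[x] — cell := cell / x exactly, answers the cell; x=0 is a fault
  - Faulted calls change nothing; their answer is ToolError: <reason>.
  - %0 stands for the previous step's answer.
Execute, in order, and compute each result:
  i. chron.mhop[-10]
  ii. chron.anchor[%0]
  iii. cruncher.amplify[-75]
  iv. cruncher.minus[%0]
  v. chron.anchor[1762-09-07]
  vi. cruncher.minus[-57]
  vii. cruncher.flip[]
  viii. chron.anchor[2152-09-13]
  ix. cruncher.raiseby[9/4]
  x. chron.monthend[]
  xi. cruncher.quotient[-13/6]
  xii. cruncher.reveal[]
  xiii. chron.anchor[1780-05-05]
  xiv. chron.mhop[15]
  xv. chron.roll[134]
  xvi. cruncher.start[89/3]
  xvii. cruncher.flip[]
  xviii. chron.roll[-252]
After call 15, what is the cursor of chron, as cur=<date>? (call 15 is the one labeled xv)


Answer: cur=1781-12-17

Derivation:
-> chron.mhop(n=-10)
<- 2059-05-17
-> chron.anchor(d=%0)
<- 2059-05-17
-> cruncher.amplify(x=-75)
<- 0
-> cruncher.minus(x=%0)
<- 0
-> chron.anchor(d=1762-09-07)
<- 1762-09-07
-> cruncher.minus(x=-57)
<- 57
-> cruncher.flip()
<- -57
-> chron.anchor(d=2152-09-13)
<- 2152-09-13
-> cruncher.raiseby(x=9/4)
<- -219/4
-> chron.monthend()
<- 2152-09-30
-> cruncher.quotient(x=-13/6)
<- 657/26
-> cruncher.reveal()
<- 657/26
-> chron.anchor(d=1780-05-05)
<- 1780-05-05
-> chron.mhop(n=15)
<- 1781-08-05
-> chron.roll(n=134)
<- 1781-12-17
-> cruncher.start(x=89/3)
<- 89/3
-> cruncher.flip()
<- -89/3
-> chron.roll(n=-252)
<- 1781-04-09


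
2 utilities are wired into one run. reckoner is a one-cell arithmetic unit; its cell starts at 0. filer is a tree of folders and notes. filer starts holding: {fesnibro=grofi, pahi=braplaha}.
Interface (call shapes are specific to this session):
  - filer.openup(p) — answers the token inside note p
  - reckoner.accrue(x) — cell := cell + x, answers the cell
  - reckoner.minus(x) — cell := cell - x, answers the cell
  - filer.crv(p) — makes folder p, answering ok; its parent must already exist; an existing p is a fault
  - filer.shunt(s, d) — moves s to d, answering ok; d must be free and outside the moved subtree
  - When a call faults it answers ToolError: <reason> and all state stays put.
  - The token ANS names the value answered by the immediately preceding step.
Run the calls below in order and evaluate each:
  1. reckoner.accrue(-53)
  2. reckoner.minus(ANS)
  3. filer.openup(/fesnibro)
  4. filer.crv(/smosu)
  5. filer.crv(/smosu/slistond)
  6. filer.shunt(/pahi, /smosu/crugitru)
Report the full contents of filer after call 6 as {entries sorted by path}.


Answer: {fesnibro=grofi, smosu/, smosu/crugitru=braplaha, smosu/slistond/}

Derivation:
I invoke reckoner.accrue(-53), and get -53.
Invoking reckoner.minus(ANS), and see 0.
Next I call filer.openup(/fesnibro), giving grofi.
I try filer.crv(/smosu), and get ok.
Now I run filer.crv(/smosu/slistond), which returns ok.
I invoke filer.shunt(/pahi, /smosu/crugitru), which returns ok.


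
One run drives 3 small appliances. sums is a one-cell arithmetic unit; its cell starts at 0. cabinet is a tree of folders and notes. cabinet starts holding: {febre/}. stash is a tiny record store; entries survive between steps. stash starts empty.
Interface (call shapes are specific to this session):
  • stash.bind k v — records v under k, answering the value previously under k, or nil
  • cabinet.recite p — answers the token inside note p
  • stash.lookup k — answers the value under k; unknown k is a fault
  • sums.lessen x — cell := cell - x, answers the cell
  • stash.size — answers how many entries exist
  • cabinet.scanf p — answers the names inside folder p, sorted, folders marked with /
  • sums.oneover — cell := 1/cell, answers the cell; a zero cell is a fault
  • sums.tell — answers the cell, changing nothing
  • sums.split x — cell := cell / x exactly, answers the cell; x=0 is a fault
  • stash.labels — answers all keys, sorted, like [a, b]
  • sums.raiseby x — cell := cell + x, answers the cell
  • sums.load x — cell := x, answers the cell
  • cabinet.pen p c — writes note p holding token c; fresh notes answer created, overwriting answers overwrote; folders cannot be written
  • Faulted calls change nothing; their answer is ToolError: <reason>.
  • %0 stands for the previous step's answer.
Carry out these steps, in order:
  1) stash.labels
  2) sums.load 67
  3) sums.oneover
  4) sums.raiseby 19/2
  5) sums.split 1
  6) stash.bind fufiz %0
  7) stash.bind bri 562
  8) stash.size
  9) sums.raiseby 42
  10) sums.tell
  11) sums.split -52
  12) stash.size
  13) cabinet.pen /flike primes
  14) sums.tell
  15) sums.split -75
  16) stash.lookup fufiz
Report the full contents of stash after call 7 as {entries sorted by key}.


Answer: {bri=562, fufiz=1275/134}

Derivation:
% stash.labels
= []
% sums.load x: 67
= 67
% sums.oneover
= 1/67
% sums.raiseby x: 19/2
= 1275/134
% sums.split x: 1
= 1275/134
% stash.bind k: fufiz v: %0
= nil
% stash.bind k: bri v: 562
= nil
% stash.size
= 2
% sums.raiseby x: 42
= 6903/134
% sums.tell
= 6903/134
% sums.split x: -52
= -531/536
% stash.size
= 2
% cabinet.pen p: /flike c: primes
= created
% sums.tell
= -531/536
% sums.split x: -75
= 177/13400
% stash.lookup k: fufiz
= 1275/134


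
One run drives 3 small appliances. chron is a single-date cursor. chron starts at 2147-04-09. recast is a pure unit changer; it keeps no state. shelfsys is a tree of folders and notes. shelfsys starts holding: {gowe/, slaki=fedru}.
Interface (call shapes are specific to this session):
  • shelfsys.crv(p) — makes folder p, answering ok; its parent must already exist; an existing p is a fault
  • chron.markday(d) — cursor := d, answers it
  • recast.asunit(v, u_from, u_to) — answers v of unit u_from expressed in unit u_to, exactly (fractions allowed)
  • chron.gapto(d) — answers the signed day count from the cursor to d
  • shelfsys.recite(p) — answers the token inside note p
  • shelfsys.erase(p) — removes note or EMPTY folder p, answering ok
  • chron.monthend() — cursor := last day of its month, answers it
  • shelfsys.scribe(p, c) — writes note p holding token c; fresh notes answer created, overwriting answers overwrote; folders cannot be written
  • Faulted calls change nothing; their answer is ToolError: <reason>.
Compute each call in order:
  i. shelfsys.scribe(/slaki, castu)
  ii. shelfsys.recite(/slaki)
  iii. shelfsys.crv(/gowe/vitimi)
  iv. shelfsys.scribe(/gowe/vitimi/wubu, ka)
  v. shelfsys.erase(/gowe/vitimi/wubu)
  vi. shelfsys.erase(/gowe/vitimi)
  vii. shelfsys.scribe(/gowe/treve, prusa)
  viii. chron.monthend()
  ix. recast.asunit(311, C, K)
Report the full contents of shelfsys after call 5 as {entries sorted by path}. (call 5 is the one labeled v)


Answer: {gowe/, gowe/vitimi/, slaki=castu}

Derivation:
# shelfsys.scribe(p→/slaki, c→castu) => overwrote
# shelfsys.recite(p→/slaki) => castu
# shelfsys.crv(p→/gowe/vitimi) => ok
# shelfsys.scribe(p→/gowe/vitimi/wubu, c→ka) => created
# shelfsys.erase(p→/gowe/vitimi/wubu) => ok
# shelfsys.erase(p→/gowe/vitimi) => ok
# shelfsys.scribe(p→/gowe/treve, c→prusa) => created
# chron.monthend() => 2147-04-30
# recast.asunit(v→311, u_from→C, u_to→K) => 11683/20


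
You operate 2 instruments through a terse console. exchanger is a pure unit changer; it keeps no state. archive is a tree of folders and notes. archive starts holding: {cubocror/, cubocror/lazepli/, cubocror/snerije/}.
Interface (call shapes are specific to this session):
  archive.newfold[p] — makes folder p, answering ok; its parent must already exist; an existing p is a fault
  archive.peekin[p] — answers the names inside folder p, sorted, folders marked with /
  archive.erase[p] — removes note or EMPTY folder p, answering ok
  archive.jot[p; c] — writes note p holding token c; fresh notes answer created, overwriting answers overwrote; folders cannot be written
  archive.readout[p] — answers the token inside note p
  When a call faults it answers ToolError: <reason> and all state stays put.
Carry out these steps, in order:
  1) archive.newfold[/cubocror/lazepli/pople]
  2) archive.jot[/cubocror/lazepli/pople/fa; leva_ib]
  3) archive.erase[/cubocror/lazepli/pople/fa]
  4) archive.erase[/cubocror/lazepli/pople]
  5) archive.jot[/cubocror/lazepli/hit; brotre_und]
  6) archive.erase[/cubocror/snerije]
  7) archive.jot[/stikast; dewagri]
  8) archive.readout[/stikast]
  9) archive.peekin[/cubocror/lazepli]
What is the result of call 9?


·→ archive.newfold(p→/cubocror/lazepli/pople)
·← ok
·→ archive.jot(p→/cubocror/lazepli/pople/fa, c→leva_ib)
·← created
·→ archive.erase(p→/cubocror/lazepli/pople/fa)
·← ok
·→ archive.erase(p→/cubocror/lazepli/pople)
·← ok
·→ archive.jot(p→/cubocror/lazepli/hit, c→brotre_und)
·← created
·→ archive.erase(p→/cubocror/snerije)
·← ok
·→ archive.jot(p→/stikast, c→dewagri)
·← created
·→ archive.readout(p→/stikast)
·← dewagri
·→ archive.peekin(p→/cubocror/lazepli)
·← [hit]

Answer: [hit]


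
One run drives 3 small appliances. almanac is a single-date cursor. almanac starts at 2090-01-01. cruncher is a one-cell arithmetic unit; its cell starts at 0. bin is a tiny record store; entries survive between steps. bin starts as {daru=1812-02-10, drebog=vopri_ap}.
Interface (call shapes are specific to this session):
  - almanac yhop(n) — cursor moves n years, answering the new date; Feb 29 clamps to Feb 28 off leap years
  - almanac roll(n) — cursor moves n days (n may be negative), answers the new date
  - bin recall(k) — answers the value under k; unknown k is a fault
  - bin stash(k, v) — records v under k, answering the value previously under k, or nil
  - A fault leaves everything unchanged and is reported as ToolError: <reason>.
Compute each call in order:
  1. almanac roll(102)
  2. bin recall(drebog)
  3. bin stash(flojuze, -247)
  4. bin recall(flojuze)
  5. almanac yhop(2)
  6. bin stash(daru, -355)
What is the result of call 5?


Using almanac roll(n→102), and see 2090-04-13.
I call bin recall(k→drebog): vopri_ap.
Then bin stash(k→flojuze, v→-247): nil.
I invoke bin recall(k→flojuze), and observe -247.
Next I call almanac yhop(n→2), which returns 2092-04-13.
Now I run bin stash(k→daru, v→-355), and get 1812-02-10.

Answer: 2092-04-13


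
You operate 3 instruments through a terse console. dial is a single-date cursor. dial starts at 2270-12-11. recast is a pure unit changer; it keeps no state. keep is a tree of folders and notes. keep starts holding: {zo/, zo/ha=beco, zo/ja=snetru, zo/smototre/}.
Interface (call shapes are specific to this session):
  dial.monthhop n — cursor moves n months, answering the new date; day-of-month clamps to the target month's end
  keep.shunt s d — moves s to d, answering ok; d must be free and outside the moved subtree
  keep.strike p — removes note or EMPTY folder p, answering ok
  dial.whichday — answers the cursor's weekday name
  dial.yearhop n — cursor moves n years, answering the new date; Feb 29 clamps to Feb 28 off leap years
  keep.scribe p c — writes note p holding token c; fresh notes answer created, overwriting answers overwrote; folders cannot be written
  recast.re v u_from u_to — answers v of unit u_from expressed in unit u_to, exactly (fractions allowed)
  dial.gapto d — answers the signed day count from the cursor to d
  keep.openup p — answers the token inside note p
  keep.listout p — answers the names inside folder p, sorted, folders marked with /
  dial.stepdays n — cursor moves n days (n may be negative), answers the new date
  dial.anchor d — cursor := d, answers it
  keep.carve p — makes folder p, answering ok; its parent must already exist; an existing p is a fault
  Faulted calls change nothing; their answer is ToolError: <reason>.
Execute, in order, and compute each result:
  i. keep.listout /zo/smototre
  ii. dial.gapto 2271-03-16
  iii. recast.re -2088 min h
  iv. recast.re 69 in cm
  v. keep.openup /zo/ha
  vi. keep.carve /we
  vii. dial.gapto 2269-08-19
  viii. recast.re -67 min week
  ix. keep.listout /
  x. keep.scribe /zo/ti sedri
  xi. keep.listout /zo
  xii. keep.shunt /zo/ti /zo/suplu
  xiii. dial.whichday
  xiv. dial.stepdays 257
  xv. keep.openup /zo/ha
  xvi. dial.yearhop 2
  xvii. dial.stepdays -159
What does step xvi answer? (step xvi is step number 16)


Answer: 2273-08-25

Derivation:
-> keep.listout(/zo/smototre)
<- []
-> dial.gapto(2271-03-16)
<- 95
-> recast.re(-2088, min, h)
<- -174/5
-> recast.re(69, in, cm)
<- 8763/50
-> keep.openup(/zo/ha)
<- beco
-> keep.carve(/we)
<- ok
-> dial.gapto(2269-08-19)
<- -479
-> recast.re(-67, min, week)
<- -67/10080
-> keep.listout(/)
<- [we/, zo/]
-> keep.scribe(/zo/ti, sedri)
<- created
-> keep.listout(/zo)
<- [ha, ja, smototre/, ti]
-> keep.shunt(/zo/ti, /zo/suplu)
<- ok
-> dial.whichday()
<- Sunday
-> dial.stepdays(257)
<- 2271-08-25
-> keep.openup(/zo/ha)
<- beco
-> dial.yearhop(2)
<- 2273-08-25
-> dial.stepdays(-159)
<- 2273-03-19


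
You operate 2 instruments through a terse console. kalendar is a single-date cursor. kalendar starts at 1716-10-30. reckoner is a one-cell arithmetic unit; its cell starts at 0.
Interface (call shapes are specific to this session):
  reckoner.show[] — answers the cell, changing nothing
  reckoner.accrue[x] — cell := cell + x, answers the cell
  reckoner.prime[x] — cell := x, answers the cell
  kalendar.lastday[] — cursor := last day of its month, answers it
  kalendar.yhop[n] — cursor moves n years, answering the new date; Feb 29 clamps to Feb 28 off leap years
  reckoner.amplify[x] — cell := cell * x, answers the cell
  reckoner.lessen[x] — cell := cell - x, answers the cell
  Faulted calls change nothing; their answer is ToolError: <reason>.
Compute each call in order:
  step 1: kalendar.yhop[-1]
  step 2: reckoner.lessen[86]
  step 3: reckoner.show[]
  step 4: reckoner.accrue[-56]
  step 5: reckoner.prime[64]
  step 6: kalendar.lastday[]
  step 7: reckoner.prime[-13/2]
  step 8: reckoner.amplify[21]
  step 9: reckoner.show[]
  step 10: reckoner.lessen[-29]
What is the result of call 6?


> yhop n: -1
:: 1715-10-30
> lessen x: 86
:: -86
> show
:: -86
> accrue x: -56
:: -142
> prime x: 64
:: 64
> lastday
:: 1715-10-31
> prime x: -13/2
:: -13/2
> amplify x: 21
:: -273/2
> show
:: -273/2
> lessen x: -29
:: -215/2

Answer: 1715-10-31


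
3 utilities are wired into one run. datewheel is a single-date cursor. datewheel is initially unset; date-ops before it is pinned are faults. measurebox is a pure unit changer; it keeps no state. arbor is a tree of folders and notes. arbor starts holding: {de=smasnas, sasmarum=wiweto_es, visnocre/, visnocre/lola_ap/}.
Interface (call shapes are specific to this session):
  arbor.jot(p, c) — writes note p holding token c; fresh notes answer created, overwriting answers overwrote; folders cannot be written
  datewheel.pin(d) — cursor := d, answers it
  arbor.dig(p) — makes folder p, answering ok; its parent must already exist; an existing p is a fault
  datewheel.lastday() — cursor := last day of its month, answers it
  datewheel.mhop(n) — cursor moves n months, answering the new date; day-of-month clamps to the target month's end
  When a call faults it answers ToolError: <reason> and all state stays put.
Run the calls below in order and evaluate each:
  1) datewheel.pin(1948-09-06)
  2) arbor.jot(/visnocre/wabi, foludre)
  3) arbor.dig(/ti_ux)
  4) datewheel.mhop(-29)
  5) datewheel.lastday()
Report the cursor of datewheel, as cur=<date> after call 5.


Answer: cur=1946-04-30

Derivation:
# 1. pin(d=1948-09-06) => 1948-09-06
# 2. jot(p=/visnocre/wabi, c=foludre) => created
# 3. dig(p=/ti_ux) => ok
# 4. mhop(n=-29) => 1946-04-06
# 5. lastday() => 1946-04-30


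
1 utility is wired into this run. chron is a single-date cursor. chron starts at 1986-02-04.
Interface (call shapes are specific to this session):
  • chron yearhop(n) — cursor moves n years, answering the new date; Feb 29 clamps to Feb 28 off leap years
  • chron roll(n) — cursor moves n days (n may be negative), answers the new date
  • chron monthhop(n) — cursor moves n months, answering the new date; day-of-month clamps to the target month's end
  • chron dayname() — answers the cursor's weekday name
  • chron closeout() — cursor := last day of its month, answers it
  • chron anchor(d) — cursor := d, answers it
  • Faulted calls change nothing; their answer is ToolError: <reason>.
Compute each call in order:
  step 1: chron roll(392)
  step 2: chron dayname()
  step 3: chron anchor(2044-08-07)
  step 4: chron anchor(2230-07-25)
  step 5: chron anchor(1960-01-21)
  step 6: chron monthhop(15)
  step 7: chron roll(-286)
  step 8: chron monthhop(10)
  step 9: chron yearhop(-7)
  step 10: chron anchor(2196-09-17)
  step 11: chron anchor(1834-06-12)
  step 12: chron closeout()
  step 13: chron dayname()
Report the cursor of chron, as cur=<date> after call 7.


Answer: cur=1960-07-09

Derivation:
>> chron roll(n→392)
<< 1987-03-03
>> chron dayname()
<< Tuesday
>> chron anchor(d→2044-08-07)
<< 2044-08-07
>> chron anchor(d→2230-07-25)
<< 2230-07-25
>> chron anchor(d→1960-01-21)
<< 1960-01-21
>> chron monthhop(n→15)
<< 1961-04-21
>> chron roll(n→-286)
<< 1960-07-09
>> chron monthhop(n→10)
<< 1961-05-09
>> chron yearhop(n→-7)
<< 1954-05-09
>> chron anchor(d→2196-09-17)
<< 2196-09-17
>> chron anchor(d→1834-06-12)
<< 1834-06-12
>> chron closeout()
<< 1834-06-30
>> chron dayname()
<< Monday
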